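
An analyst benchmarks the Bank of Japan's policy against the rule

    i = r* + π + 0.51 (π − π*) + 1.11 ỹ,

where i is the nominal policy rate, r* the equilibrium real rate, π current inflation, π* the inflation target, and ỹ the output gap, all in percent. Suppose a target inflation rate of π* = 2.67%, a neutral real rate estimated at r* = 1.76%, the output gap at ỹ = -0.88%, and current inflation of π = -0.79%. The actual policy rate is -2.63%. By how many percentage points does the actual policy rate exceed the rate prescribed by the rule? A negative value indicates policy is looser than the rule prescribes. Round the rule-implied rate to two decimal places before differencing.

-0.86 pp

i = 1.76 + (-0.79) + 0.51 × (-0.79 − 2.67) + 1.11 × (-0.88)
   = 1.76 − 0.79 − 1.7646 − 0.9768 = -1.77
Deviation = -2.63 − (-1.77) = -0.86 pp.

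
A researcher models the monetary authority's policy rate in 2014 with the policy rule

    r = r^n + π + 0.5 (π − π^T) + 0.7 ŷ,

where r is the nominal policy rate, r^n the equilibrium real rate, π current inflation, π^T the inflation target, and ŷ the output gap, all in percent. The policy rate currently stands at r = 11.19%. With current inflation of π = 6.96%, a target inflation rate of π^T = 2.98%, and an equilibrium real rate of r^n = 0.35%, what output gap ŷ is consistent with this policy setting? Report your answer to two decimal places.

0.7 ŷ = 11.19 − 0.35 − 6.96 − 0.5 × (6.96 − 2.98) = 1.89
ŷ = 1.89 / 0.7 = 2.70

2.70%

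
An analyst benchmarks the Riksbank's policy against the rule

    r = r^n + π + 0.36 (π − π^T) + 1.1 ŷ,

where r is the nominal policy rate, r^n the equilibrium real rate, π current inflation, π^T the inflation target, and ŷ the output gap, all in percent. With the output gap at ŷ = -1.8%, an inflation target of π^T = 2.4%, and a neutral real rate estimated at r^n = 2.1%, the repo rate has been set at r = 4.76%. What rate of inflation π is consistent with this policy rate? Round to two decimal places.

4.05%

Collecting π: r = r^n + (1 + 0.36) π − 0.36 π^T + 1.1 ŷ
1.36 π = 4.76 − 2.1 + 0.36 × 2.4 − 1.1 × (-1.8) = 5.504
π = 5.504 / 1.36 = 4.05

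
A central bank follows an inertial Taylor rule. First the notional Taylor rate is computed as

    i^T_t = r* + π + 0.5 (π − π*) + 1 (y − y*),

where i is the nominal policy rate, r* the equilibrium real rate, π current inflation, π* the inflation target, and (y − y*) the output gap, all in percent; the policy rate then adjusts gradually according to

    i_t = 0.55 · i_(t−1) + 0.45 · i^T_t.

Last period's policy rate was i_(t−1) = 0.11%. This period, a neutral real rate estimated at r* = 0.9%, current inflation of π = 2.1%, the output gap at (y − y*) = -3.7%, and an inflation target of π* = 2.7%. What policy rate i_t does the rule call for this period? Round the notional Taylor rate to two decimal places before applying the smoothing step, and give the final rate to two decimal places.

-0.39%

i^T_t = 0.9 + 2.1 + 0.5 × (2.1 − 2.7) + 1 × (-3.7)
   = 0.9 + 2.1 − 0.3 − 3.7 = -1.00
i_t = 0.55 × 0.11 + 0.45 × (-1.00) = 0.0605 − 0.45 = -0.39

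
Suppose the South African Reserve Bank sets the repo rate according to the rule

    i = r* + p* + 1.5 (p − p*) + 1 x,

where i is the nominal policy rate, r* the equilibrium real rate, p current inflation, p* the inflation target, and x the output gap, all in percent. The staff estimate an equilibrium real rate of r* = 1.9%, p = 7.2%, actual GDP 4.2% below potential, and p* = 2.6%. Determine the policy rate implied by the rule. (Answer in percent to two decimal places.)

7.20%

Output 4.2% below potential → x = -4.2.
i = 1.9 + 2.6 + 1.5 × (7.2 − 2.6) + 1 × (-4.2)
   = 1.9 + 2.6 + 6.9 − 4.2 = 7.20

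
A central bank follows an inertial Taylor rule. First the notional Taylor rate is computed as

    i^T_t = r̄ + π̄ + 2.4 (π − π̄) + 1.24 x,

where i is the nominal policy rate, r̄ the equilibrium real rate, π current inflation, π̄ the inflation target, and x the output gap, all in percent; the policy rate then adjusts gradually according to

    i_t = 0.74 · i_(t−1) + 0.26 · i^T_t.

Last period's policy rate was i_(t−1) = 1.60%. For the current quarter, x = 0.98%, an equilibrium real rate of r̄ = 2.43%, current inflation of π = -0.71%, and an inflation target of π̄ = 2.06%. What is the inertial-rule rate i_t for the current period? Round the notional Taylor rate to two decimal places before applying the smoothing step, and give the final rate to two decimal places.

i^T_t = 2.43 + 2.06 + 2.4 × (-0.71 − 2.06) + 1.24 × 0.98
   = 2.43 + 2.06 − 6.648 + 1.2152 = -0.94
i_t = 0.74 × 1.60 + 0.26 × (-0.94) = 1.184 − 0.2444 = 0.94

0.94%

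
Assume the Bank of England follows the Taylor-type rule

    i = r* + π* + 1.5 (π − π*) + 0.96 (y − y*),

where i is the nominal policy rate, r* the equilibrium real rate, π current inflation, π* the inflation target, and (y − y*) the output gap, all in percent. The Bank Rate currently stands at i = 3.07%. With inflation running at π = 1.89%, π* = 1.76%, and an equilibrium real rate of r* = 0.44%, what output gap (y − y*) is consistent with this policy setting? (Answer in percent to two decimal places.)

0.96 (y − y*) = 3.07 − 0.44 − 1.76 − 1.5 × (1.89 − 1.76) = 0.675
(y − y*) = 0.675 / 0.96 = 0.70

0.70%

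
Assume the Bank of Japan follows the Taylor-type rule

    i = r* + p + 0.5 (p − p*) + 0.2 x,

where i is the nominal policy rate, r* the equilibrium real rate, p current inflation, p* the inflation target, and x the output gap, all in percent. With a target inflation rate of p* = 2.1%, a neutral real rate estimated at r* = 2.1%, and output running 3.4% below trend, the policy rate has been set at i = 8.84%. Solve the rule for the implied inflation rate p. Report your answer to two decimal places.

Output 3.4% below potential → x = -3.4.
Collecting p: i = r* + (1 + 0.5) p − 0.5 p* + 0.2 x
1.5 p = 8.84 − 2.1 + 0.5 × 2.1 − 0.2 × (-3.4) = 8.47
p = 8.47 / 1.5 = 5.65

5.65%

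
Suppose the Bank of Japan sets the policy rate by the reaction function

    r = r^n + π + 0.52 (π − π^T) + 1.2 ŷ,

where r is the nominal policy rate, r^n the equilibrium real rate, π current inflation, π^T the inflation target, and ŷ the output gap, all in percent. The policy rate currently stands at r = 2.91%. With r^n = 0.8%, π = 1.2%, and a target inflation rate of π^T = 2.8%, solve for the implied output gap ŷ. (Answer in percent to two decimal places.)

1.2 ŷ = 2.91 − 0.8 − 1.2 − 0.52 × (1.2 − 2.8) = 1.742
ŷ = 1.742 / 1.2 = 1.45

1.45%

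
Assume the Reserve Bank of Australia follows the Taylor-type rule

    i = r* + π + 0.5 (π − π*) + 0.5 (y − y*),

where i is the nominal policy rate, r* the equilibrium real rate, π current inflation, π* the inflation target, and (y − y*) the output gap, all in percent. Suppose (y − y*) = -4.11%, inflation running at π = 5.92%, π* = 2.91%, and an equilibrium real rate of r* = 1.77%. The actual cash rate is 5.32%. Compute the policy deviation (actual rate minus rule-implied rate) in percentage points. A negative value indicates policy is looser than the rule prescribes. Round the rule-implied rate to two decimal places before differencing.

-1.82 pp

i = 1.77 + 5.92 + 0.5 × (5.92 − 2.91) + 0.5 × (-4.11)
   = 1.77 + 5.92 + 1.505 − 2.055 = 7.14
Deviation = 5.32 − 7.14 = -1.82 pp.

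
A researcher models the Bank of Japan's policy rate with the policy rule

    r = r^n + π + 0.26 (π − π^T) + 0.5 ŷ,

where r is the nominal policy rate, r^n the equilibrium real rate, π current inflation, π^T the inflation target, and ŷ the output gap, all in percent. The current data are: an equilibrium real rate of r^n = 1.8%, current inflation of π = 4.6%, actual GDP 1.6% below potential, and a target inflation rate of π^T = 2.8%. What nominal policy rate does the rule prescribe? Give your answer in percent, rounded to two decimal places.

6.07%

Output 1.6% below potential → ŷ = -1.6.
r = 1.8 + 4.6 + 0.26 × (4.6 − 2.8) + 0.5 × (-1.6)
   = 1.8 + 4.6 + 0.468 − 0.8 = 6.07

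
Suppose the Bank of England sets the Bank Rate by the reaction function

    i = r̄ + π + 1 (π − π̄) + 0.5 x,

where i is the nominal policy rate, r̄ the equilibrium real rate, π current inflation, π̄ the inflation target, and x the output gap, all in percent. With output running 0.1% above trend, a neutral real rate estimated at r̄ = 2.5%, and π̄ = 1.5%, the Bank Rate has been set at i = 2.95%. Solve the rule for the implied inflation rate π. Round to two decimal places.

Output 0.1% above potential → x = 0.1.
Collecting π: i = r̄ + (1 + 1) π − 1 π̄ + 0.5 x
2 π = 2.95 − 2.5 + 1 × 1.5 − 0.5 × 0.1 = 1.9
π = 1.9 / 2 = 0.95

0.95%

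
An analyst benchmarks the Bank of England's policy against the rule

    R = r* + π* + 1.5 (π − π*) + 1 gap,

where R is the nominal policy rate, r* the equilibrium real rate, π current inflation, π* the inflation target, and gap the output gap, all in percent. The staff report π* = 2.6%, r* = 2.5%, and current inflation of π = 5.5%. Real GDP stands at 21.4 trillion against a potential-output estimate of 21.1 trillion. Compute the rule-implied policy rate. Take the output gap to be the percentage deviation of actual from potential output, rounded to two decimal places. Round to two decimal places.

Output gap = 100 × (21.4 − 21.1) / 21.1 = 1.42%.
R = 2.50 + 2.60 + 1.5 × (5.50 − 2.60) + 1 × 1.42
   = 2.50 + 2.6 + 4.35 + 1.42 = 10.87

10.87%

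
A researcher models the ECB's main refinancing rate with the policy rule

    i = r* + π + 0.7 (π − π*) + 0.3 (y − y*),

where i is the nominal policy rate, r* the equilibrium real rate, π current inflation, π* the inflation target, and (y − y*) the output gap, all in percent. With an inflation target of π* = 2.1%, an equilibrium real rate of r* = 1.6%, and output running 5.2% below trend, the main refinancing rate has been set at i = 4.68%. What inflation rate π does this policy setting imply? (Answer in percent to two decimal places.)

Output 5.2% below potential → (y − y*) = -5.2.
Collecting π: i = r* + (1 + 0.7) π − 0.7 π* + 0.3 (y − y*)
1.7 π = 4.68 − 1.6 + 0.7 × 2.1 − 0.3 × (-5.2) = 6.11
π = 6.11 / 1.7 = 3.59

3.59%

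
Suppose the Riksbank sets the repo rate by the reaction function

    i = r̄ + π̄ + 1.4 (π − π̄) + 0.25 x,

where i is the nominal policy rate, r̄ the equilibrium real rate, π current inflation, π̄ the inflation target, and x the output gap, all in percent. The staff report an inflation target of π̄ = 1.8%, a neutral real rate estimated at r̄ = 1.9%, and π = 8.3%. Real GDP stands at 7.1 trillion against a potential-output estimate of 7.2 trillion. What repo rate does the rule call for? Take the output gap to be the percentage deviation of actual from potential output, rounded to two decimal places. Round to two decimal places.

12.45%

Output gap = 100 × (7.1 − 7.2) / 7.2 = -1.39%.
i = 1.90 + 1.80 + 1.4 × (8.30 − 1.80) + 0.25 × (-1.39)
   = 1.90 + 1.8 + 9.1 − 0.3475 = 12.45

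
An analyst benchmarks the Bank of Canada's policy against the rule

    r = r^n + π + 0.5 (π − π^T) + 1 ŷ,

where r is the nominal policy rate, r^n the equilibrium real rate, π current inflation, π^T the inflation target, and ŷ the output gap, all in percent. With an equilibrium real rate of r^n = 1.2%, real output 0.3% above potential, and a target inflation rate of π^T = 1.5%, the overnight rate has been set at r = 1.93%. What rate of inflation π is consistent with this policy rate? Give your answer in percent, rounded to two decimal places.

Output 0.3% above potential → ŷ = 0.3.
Collecting π: r = r^n + (1 + 0.5) π − 0.5 π^T + 1 ŷ
1.5 π = 1.93 − 1.2 + 0.5 × 1.5 − 1 × 0.3 = 1.18
π = 1.18 / 1.5 = 0.79

0.79%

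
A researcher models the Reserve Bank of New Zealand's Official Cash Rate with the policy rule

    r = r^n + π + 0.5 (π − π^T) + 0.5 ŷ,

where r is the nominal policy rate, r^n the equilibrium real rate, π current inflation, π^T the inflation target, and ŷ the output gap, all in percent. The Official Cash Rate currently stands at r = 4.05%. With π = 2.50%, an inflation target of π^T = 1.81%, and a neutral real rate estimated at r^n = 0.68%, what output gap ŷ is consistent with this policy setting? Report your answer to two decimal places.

1.05%

0.5 ŷ = 4.05 − 0.68 − 2.50 − 0.5 × (2.50 − 1.81) = 0.525
ŷ = 0.525 / 0.5 = 1.05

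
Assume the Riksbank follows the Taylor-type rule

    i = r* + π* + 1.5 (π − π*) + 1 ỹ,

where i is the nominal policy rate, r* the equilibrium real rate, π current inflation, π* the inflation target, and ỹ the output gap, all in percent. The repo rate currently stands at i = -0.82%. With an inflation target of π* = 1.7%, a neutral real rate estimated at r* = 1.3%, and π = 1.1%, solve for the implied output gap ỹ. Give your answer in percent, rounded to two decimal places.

-2.92%

1 ỹ = -0.82 − 1.3 − 1.7 − 1.5 × (1.1 − 1.7) = -2.92
ỹ = -2.92 / 1 = -2.92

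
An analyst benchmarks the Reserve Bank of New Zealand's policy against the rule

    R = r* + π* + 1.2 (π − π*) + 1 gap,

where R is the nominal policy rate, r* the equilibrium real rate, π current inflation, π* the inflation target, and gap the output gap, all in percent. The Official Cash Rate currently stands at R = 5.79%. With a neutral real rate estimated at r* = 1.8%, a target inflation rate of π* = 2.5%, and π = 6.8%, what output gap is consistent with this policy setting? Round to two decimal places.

1 gap = 5.79 − 1.8 − 2.5 − 1.2 × (6.8 − 2.5) = -3.67
gap = -3.67 / 1 = -3.67

-3.67%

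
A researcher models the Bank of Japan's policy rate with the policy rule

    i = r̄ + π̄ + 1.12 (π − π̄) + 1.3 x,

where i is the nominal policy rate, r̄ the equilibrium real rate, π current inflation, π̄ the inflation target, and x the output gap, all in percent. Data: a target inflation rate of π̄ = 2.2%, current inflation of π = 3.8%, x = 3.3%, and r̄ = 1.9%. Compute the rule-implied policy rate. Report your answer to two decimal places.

10.18%

i = 1.9 + 2.2 + 1.12 × (3.8 − 2.2) + 1.3 × 3.3
   = 1.9 + 2.2 + 1.792 + 4.29 = 10.18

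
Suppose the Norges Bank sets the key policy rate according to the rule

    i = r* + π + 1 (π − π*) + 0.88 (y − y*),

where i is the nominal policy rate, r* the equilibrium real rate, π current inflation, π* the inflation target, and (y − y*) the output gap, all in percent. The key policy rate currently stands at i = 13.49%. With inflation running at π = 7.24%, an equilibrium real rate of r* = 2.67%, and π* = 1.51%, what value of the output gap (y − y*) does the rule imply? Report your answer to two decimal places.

-2.44%

0.88 (y − y*) = 13.49 − 2.67 − 7.24 − 1 × (7.24 − 1.51) = -2.15
(y − y*) = -2.15 / 0.88 = -2.44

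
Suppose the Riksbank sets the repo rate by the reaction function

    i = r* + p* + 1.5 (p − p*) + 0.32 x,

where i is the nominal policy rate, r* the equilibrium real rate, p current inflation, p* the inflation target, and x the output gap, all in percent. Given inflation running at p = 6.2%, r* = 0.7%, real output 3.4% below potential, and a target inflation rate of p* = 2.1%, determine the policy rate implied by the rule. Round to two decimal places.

Output 3.4% below potential → x = -3.4.
i = 0.7 + 2.1 + 1.5 × (6.2 − 2.1) + 0.32 × (-3.4)
   = 0.7 + 2.1 + 6.15 − 1.088 = 7.86

7.86%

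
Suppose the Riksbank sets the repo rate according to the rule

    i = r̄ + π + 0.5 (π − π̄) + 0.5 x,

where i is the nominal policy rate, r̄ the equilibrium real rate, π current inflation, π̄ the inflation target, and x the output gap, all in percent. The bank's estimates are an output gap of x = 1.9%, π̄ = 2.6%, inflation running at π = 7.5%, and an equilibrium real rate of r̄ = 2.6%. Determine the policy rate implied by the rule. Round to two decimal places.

13.50%

i = 2.6 + 7.5 + 0.5 × (7.5 − 2.6) + 0.5 × 1.9
   = 2.6 + 7.5 + 2.45 + 0.95 = 13.50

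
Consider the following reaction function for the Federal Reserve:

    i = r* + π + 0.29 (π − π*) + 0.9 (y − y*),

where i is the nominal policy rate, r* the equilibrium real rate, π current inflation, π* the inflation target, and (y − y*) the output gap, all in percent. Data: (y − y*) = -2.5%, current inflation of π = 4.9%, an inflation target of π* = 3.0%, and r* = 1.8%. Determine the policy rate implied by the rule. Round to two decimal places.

i = 1.8 + 4.9 + 0.29 × (4.9 − 3.0) + 0.9 × (-2.5)
   = 1.8 + 4.9 + 0.551 − 2.25 = 5.00

5.00%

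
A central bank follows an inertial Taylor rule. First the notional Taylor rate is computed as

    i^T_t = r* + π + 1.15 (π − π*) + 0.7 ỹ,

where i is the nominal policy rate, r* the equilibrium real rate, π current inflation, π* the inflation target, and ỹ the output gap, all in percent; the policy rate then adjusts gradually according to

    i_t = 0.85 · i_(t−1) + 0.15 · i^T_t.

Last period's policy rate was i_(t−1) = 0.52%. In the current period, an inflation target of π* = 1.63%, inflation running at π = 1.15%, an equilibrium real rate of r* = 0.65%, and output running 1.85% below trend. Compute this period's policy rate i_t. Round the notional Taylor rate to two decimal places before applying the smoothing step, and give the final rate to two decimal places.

0.43%

Output 1.85% below potential → ỹ = -1.85.
i^T_t = 0.65 + 1.15 + 1.15 × (1.15 − 1.63) + 0.7 × (-1.85)
   = 0.65 + 1.15 − 0.552 − 1.295 = -0.05
i_t = 0.85 × 0.52 + 0.15 × (-0.05) = 0.442 − 0.0075 = 0.43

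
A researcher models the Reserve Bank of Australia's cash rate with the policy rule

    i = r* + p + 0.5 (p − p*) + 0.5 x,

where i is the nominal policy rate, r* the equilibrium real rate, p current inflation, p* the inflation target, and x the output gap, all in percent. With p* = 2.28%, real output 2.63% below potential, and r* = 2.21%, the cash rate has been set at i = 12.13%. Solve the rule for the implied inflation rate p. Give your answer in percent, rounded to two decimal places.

Output 2.63% below potential → x = -2.63.
Collecting p: i = r* + (1 + 0.5) p − 0.5 p* + 0.5 x
1.5 p = 12.13 − 2.21 + 0.5 × 2.28 − 0.5 × (-2.63) = 12.375
p = 12.375 / 1.5 = 8.25

8.25%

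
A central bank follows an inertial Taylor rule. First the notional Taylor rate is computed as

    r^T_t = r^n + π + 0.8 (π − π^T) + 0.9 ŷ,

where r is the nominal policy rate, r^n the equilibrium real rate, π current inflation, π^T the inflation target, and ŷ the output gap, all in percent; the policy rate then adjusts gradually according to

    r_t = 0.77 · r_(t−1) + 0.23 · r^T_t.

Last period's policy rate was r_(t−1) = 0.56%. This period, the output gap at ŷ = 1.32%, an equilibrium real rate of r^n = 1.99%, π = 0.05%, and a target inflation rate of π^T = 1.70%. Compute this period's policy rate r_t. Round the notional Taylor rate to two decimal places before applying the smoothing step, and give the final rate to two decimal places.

0.87%

r^T_t = 1.99 + 0.05 + 0.8 × (0.05 − 1.70) + 0.9 × 1.32
   = 1.99 + 0.05 − 1.32 + 1.188 = 1.91
r_t = 0.77 × 0.56 + 0.23 × 1.91 = 0.4312 + 0.4393 = 0.87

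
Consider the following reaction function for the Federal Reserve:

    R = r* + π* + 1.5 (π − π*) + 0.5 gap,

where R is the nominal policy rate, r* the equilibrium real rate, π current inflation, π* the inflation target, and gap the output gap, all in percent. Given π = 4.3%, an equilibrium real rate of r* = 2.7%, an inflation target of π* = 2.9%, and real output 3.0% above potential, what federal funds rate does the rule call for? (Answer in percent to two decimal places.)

Output 3.0% above potential → gap = 3.0.
R = 2.7 + 2.9 + 1.5 × (4.3 − 2.9) + 0.5 × 3.0
   = 2.7 + 2.9 + 2.1 + 1.5 = 9.20

9.20%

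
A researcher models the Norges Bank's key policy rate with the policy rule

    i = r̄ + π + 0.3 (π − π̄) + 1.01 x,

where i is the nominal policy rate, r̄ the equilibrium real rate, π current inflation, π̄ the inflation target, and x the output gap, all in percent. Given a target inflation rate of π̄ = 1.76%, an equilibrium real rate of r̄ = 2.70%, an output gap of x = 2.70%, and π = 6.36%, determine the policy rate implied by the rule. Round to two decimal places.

13.17%

i = 2.70 + 6.36 + 0.3 × (6.36 − 1.76) + 1.01 × 2.70
   = 2.70 + 6.36 + 1.38 + 2.727 = 13.17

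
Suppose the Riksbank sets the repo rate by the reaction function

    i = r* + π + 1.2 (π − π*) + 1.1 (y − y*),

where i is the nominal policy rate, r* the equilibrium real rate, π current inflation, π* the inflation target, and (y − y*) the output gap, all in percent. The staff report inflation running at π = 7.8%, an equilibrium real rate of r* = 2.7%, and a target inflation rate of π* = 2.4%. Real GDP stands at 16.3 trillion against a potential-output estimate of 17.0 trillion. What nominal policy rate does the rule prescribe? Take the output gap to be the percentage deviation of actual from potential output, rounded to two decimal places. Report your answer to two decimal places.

Output gap = 100 × (16.3 − 17.0) / 17.0 = -4.12%.
i = 2.70 + 7.80 + 1.2 × (7.80 − 2.40) + 1.1 × (-4.12)
   = 2.70 + 7.8 + 6.48 − 4.532 = 12.45

12.45%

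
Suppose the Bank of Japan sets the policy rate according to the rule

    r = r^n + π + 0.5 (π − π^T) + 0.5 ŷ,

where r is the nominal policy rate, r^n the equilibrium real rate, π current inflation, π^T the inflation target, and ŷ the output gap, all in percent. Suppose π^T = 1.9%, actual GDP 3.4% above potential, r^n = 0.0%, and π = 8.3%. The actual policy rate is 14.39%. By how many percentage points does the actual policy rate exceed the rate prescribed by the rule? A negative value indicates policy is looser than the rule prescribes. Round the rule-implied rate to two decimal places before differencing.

1.19 pp

Output 3.4% above potential → ŷ = 3.4.
r = 0.0 + 8.3 + 0.5 × (8.3 − 1.9) + 0.5 × 3.4
   = 0.0 + 8.3 + 3.2 + 1.7 = 13.20
Deviation = 14.39 − 13.20 = 1.19 pp.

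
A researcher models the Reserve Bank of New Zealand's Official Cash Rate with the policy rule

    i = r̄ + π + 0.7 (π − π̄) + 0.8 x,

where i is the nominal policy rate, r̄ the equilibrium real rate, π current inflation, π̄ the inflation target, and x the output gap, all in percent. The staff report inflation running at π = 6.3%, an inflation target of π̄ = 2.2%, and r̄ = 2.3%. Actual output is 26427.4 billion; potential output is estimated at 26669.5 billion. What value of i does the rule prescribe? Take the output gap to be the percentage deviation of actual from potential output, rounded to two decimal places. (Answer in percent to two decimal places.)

10.74%

Output gap = 100 × (26427.4 − 26669.5) / 26669.5 = -0.91%.
i = 2.30 + 6.30 + 0.7 × (6.30 − 2.20) + 0.8 × (-0.91)
   = 2.30 + 6.3 + 2.87 − 0.728 = 10.74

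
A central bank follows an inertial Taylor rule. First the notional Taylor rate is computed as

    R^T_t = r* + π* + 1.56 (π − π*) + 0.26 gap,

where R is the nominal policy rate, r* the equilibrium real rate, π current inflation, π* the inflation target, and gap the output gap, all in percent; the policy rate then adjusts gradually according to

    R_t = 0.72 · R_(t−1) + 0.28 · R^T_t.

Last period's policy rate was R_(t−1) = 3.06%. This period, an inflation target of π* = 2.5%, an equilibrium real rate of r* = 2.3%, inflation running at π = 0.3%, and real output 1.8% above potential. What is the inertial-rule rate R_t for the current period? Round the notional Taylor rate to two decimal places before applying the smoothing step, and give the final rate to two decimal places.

Output 1.8% above potential → gap = 1.8.
R^T_t = 2.3 + 2.5 + 1.56 × (0.3 − 2.5) + 0.26 × 1.8
   = 2.3 + 2.5 − 3.432 + 0.468 = 1.84
R_t = 0.72 × 3.06 + 0.28 × 1.84 = 2.2032 + 0.5152 = 2.72

2.72%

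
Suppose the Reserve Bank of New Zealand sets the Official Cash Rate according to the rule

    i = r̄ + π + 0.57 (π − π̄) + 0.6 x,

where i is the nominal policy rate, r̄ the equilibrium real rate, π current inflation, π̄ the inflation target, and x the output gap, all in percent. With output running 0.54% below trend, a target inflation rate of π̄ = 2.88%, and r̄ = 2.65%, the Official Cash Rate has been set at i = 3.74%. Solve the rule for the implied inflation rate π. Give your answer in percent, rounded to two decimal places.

Output 0.54% below potential → x = -0.54.
Collecting π: i = r̄ + (1 + 0.57) π − 0.57 π̄ + 0.6 x
1.57 π = 3.74 − 2.65 + 0.57 × 2.88 − 0.6 × (-0.54) = 3.0556
π = 3.0556 / 1.57 = 1.95

1.95%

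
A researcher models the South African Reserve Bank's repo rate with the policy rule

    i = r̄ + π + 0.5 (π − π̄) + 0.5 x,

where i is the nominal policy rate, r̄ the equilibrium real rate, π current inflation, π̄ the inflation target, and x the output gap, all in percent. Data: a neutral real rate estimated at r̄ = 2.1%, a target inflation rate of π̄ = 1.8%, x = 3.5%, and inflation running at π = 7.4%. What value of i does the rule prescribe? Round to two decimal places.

14.05%

i = 2.1 + 7.4 + 0.5 × (7.4 − 1.8) + 0.5 × 3.5
   = 2.1 + 7.4 + 2.8 + 1.75 = 14.05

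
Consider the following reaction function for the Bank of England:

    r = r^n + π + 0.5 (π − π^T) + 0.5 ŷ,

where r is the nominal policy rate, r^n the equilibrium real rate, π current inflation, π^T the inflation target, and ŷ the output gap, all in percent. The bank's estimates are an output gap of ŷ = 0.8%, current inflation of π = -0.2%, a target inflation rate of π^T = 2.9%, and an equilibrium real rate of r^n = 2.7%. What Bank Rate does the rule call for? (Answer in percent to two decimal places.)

1.35%

r = 2.7 + (-0.2) + 0.5 × (-0.2 − 2.9) + 0.5 × 0.8
   = 2.7 − 0.2 − 1.55 + 0.4 = 1.35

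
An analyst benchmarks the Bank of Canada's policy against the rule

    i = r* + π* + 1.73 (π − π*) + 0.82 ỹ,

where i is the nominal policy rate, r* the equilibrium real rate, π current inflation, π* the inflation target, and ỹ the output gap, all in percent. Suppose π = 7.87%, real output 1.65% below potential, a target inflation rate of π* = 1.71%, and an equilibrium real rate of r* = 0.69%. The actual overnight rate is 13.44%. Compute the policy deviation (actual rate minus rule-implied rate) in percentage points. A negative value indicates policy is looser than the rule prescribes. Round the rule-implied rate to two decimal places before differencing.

Output 1.65% below potential → ỹ = -1.65.
i = 0.69 + 1.71 + 1.73 × (7.87 − 1.71) + 0.82 × (-1.65)
   = 0.69 + 1.71 + 10.6568 − 1.353 = 11.70
Deviation = 13.44 − 11.70 = 1.74 pp.

1.74 pp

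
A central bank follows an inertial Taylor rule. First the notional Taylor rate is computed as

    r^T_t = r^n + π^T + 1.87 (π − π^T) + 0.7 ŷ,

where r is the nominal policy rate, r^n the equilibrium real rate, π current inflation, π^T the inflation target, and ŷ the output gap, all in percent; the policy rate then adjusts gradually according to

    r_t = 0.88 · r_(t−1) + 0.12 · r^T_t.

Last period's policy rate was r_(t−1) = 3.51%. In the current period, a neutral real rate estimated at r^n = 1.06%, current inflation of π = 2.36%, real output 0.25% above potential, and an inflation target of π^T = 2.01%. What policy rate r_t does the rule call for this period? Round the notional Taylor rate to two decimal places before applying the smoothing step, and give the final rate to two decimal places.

3.56%

Output 0.25% above potential → ŷ = 0.25.
r^T_t = 1.06 + 2.01 + 1.87 × (2.36 − 2.01) + 0.7 × 0.25
   = 1.06 + 2.01 + 0.6545 + 0.175 = 3.90
r_t = 0.88 × 3.51 + 0.12 × 3.90 = 3.0888 + 0.468 = 3.56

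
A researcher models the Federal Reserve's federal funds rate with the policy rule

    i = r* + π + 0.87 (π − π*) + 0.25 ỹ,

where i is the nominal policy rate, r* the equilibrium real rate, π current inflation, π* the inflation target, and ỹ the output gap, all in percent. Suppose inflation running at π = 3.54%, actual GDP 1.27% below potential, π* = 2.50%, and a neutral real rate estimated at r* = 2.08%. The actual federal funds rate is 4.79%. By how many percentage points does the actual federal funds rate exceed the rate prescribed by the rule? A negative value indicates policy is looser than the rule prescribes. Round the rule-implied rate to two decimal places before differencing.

-1.42 pp

Output 1.27% below potential → ỹ = -1.27.
i = 2.08 + 3.54 + 0.87 × (3.54 − 2.50) + 0.25 × (-1.27)
   = 2.08 + 3.54 + 0.9048 − 0.3175 = 6.21
Deviation = 4.79 − 6.21 = -1.42 pp.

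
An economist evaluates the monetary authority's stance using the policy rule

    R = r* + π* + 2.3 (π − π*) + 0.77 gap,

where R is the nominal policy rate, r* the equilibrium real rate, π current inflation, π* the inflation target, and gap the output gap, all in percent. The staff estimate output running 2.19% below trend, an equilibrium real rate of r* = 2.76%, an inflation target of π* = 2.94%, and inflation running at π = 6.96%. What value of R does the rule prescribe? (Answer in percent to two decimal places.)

Output 2.19% below potential → gap = -2.19.
R = 2.76 + 2.94 + 2.3 × (6.96 − 2.94) + 0.77 × (-2.19)
   = 2.76 + 2.94 + 9.246 − 1.6863 = 13.26

13.26%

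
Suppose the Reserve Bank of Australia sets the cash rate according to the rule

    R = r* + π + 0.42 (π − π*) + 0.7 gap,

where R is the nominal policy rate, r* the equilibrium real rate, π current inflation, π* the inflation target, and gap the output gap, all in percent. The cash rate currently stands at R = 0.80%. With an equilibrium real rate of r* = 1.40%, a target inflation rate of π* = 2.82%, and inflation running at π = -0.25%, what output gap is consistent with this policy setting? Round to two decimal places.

0.7 gap = 0.80 − 1.40 − (-0.25) − 0.42 × ((-0.25) − 2.82) = 0.9394
gap = 0.9394 / 0.7 = 1.34

1.34%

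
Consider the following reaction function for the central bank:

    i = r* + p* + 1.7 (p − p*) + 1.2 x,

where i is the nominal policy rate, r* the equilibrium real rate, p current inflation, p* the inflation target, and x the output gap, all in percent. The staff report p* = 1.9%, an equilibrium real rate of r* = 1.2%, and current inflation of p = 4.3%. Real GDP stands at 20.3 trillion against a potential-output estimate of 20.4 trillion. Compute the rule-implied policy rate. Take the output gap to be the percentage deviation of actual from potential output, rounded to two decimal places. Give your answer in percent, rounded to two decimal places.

Output gap = 100 × (20.3 − 20.4) / 20.4 = -0.49%.
i = 1.20 + 1.90 + 1.7 × (4.30 − 1.90) + 1.2 × (-0.49)
   = 1.20 + 1.9 + 4.08 − 0.588 = 6.59

6.59%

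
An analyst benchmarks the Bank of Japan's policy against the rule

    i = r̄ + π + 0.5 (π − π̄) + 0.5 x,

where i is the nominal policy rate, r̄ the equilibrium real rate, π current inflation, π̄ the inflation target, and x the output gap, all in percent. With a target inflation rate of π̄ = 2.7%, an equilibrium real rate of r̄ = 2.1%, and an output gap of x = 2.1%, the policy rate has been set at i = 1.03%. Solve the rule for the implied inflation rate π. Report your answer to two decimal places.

-0.51%

Collecting π: i = r̄ + (1 + 0.5) π − 0.5 π̄ + 0.5 x
1.5 π = 1.03 − 2.1 + 0.5 × 2.7 − 0.5 × 2.1 = -0.77
π = -0.77 / 1.5 = -0.51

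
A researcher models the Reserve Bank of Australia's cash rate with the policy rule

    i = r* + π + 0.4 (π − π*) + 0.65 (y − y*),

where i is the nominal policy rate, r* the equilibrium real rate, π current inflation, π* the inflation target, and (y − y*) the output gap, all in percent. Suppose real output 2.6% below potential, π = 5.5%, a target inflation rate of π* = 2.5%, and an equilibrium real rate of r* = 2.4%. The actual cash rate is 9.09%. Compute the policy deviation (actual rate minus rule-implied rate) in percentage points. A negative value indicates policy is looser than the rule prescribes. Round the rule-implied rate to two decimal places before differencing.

1.68 pp

Output 2.6% below potential → (y − y*) = -2.6.
i = 2.4 + 5.5 + 0.4 × (5.5 − 2.5) + 0.65 × (-2.6)
   = 2.4 + 5.5 + 1.2 − 1.69 = 7.41
Deviation = 9.09 − 7.41 = 1.68 pp.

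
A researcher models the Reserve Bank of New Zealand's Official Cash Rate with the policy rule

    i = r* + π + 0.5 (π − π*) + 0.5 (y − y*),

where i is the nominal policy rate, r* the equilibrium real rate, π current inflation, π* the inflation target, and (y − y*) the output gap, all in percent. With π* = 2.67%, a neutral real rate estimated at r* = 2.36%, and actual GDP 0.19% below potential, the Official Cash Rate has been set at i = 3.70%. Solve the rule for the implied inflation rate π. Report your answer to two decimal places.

Output 0.19% below potential → (y − y*) = -0.19.
Collecting π: i = r* + (1 + 0.5) π − 0.5 π* + 0.5 (y − y*)
1.5 π = 3.70 − 2.36 + 0.5 × 2.67 − 0.5 × (-0.19) = 2.77
π = 2.77 / 1.5 = 1.85

1.85%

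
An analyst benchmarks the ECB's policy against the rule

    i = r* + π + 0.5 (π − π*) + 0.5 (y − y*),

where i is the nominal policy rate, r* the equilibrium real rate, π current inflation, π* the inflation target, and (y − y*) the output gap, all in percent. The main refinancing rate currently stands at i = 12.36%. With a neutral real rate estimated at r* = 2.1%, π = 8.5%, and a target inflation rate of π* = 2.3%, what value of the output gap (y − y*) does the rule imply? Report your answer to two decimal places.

0.5 (y − y*) = 12.36 − 2.1 − 8.5 − 0.5 × (8.5 − 2.3) = -1.34
(y − y*) = -1.34 / 0.5 = -2.68

-2.68%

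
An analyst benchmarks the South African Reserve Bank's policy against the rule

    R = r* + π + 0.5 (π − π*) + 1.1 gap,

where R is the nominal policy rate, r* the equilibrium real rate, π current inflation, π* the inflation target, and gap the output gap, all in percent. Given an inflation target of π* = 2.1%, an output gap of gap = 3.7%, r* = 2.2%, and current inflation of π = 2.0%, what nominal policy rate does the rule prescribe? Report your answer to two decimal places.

R = 2.2 + 2.0 + 0.5 × (2.0 − 2.1) + 1.1 × 3.7
   = 2.2 + 2 − 0.05 + 4.07 = 8.22

8.22%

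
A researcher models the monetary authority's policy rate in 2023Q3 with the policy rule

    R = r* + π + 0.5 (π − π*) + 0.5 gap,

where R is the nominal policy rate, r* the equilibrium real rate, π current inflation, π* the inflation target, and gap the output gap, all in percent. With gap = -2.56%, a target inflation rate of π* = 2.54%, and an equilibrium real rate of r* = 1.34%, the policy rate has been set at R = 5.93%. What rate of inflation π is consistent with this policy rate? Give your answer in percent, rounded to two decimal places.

Collecting π: R = r* + (1 + 0.5) π − 0.5 π* + 0.5 gap
1.5 π = 5.93 − 1.34 + 0.5 × 2.54 − 0.5 × (-2.56) = 7.14
π = 7.14 / 1.5 = 4.76

4.76%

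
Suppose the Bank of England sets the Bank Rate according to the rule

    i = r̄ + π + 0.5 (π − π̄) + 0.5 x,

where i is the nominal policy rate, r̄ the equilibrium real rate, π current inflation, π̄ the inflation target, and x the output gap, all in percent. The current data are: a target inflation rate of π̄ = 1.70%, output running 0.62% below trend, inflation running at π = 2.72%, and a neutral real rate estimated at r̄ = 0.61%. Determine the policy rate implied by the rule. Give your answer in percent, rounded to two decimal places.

3.53%

Output 0.62% below potential → x = -0.62.
i = 0.61 + 2.72 + 0.5 × (2.72 − 1.70) + 0.5 × (-0.62)
   = 0.61 + 2.72 + 0.51 − 0.31 = 3.53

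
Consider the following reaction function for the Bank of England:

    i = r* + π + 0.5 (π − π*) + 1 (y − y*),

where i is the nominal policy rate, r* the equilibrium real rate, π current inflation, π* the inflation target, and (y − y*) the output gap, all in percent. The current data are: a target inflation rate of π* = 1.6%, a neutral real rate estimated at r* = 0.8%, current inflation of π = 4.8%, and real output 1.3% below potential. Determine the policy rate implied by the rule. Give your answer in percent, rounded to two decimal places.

5.90%

Output 1.3% below potential → (y − y*) = -1.3.
i = 0.8 + 4.8 + 0.5 × (4.8 − 1.6) + 1 × (-1.3)
   = 0.8 + 4.8 + 1.6 − 1.3 = 5.90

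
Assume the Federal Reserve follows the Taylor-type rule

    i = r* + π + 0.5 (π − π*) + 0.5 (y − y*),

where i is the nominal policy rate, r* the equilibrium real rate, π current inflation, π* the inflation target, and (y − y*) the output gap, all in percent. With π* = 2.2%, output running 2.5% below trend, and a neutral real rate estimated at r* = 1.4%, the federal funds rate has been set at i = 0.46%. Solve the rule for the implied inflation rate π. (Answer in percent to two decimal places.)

0.94%

Output 2.5% below potential → (y − y*) = -2.5.
Collecting π: i = r* + (1 + 0.5) π − 0.5 π* + 0.5 (y − y*)
1.5 π = 0.46 − 1.4 + 0.5 × 2.2 − 0.5 × (-2.5) = 1.41
π = 1.41 / 1.5 = 0.94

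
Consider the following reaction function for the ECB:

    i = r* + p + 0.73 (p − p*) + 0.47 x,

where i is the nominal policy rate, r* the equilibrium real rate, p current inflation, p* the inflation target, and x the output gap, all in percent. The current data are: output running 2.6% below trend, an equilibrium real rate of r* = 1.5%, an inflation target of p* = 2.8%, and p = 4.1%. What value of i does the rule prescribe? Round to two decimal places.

Output 2.6% below potential → x = -2.6.
i = 1.5 + 4.1 + 0.73 × (4.1 − 2.8) + 0.47 × (-2.6)
   = 1.5 + 4.1 + 0.949 − 1.222 = 5.33

5.33%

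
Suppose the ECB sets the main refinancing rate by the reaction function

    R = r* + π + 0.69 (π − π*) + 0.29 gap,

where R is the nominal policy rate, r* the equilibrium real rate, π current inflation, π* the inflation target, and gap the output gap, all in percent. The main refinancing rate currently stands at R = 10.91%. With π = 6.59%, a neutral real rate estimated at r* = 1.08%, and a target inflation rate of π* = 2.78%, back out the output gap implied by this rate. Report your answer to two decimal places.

2.11%

0.29 gap = 10.91 − 1.08 − 6.59 − 0.69 × (6.59 − 2.78) = 0.6111
gap = 0.6111 / 0.29 = 2.11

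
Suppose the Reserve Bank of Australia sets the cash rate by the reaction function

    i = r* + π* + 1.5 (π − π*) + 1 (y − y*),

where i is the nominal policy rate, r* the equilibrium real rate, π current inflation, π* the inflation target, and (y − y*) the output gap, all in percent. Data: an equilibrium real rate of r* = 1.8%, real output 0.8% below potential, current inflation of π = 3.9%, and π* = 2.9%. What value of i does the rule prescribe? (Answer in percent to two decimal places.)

5.40%

Output 0.8% below potential → (y − y*) = -0.8.
i = 1.8 + 2.9 + 1.5 × (3.9 − 2.9) + 1 × (-0.8)
   = 1.8 + 2.9 + 1.5 − 0.8 = 5.40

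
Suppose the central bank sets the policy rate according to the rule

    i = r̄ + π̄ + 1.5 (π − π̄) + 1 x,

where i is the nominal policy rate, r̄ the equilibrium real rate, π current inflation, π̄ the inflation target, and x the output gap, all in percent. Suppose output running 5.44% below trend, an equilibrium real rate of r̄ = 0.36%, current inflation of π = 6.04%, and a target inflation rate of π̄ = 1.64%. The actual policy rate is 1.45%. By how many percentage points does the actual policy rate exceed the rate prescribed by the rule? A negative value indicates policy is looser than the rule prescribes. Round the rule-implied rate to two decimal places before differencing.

-1.71 pp

Output 5.44% below potential → x = -5.44.
i = 0.36 + 1.64 + 1.5 × (6.04 − 1.64) + 1 × (-5.44)
   = 0.36 + 1.64 + 6.6 − 5.44 = 3.16
Deviation = 1.45 − 3.16 = -1.71 pp.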